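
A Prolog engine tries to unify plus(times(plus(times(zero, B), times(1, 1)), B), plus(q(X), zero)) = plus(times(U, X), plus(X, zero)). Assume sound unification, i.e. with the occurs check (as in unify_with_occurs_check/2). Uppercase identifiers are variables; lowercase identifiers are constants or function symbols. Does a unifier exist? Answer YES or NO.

NO

Decompose plus/2: times(plus(times(zero, B), times(1, 1)), B) = times(U, X),  plus(q(X), zero) = plus(X, zero).
Decompose times/2: plus(times(zero, B), times(1, 1)) = U,  B = X.
Bind U := plus(times(zero, B), times(1, 1)); no other remaining equation mentions U.
Bind B := X; no other remaining equation mentions B. Substituting into the earlier binding gives U := plus(times(zero, X), times(1, 1)).
Decompose plus/2: q(X) = X,  zero = zero.
Occurs check fails: X occurs in q(X); the equation X = q(X) has no finite solution.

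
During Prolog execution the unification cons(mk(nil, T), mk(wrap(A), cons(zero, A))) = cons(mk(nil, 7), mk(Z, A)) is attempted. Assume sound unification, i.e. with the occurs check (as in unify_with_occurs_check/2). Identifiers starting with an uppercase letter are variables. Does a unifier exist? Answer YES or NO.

NO

Decompose cons/2: mk(nil, T) = mk(nil, 7),  mk(wrap(A), cons(zero, A)) = mk(Z, A).
Decompose mk/2: nil = nil,  T = 7.
Delete trivial equation nil = nil.
Bind T := 7; no other remaining equation mentions T.
Decompose mk/2: wrap(A) = Z,  cons(zero, A) = A.
Bind Z := wrap(A); no other remaining equation mentions Z.
Occurs check fails: A occurs in cons(zero, A); the equation A = cons(zero, A) has no finite solution.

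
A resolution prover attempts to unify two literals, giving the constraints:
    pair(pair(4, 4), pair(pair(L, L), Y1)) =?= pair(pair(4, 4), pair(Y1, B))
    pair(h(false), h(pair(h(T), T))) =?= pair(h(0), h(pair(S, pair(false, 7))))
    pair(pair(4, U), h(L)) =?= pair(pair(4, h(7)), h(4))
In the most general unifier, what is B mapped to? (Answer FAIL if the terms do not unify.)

Decompose pair/2: pair(4, 4) =?= pair(4, 4),  pair(pair(L, L), Y1) =?= pair(Y1, B).
Delete trivial equation pair(4, 4) =?= pair(4, 4).
Decompose pair/2: pair(L, L) =?= Y1,  Y1 =?= B.
Bind Y1 := pair(L, L); substituting into the one remaining equation that mentions Y1 gives: pair(L, L) =?= B.
Bind B := pair(L, L); no other remaining equation mentions B.
Decompose pair/2: h(false) =?= h(0),  h(pair(h(T), T)) =?= h(pair(S, pair(false, 7))).
Decompose h/1: false =?= 0.
Clash: constants false and 0 differ; no unifier exists.

FAIL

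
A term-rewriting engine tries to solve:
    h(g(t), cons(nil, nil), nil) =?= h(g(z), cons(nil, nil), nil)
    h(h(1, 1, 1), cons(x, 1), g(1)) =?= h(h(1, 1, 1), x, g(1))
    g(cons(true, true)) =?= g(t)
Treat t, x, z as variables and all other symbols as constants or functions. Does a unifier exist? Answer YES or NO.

Decompose h/3: g(t) =?= g(z),  cons(nil, nil) =?= cons(nil, nil),  nil =?= nil.
Decompose g/1: t =?= z.
Bind t := z; substituting into the one remaining equation that mentions t gives: g(cons(true, true)) =?= g(z).
Delete trivial equation cons(nil, nil) =?= cons(nil, nil).
Delete trivial equation nil =?= nil.
Decompose h/3: h(1, 1, 1) =?= h(1, 1, 1),  cons(x, 1) =?= x,  g(1) =?= g(1).
Delete trivial equation h(1, 1, 1) =?= h(1, 1, 1).
Occurs check fails: x occurs in cons(x, 1); the equation x =?= cons(x, 1) has no finite solution.

NO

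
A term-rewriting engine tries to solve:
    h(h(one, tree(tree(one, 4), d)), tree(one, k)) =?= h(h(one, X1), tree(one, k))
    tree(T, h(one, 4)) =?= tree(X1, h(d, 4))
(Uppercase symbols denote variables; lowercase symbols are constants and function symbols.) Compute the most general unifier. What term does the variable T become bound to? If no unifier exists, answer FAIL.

Decompose h/2: h(one, tree(tree(one, 4), d)) =?= h(one, X1),  tree(one, k) =?= tree(one, k).
Decompose h/2: one =?= one,  tree(tree(one, 4), d) =?= X1.
Delete trivial equation one =?= one.
Bind X1 := tree(tree(one, 4), d); substituting into the one remaining equation that mentions X1 gives: tree(T, h(one, 4)) =?= tree(tree(tree(one, 4), d), h(d, 4)).
Delete trivial equation tree(one, k) =?= tree(one, k).
Decompose tree/2: T =?= tree(tree(one, 4), d),  h(one, 4) =?= h(d, 4).
Bind T := tree(tree(one, 4), d); no other remaining equation mentions T.
Decompose h/2: one =?= d,  4 =?= 4.
Clash: constants one and d differ; no unifier exists.

FAIL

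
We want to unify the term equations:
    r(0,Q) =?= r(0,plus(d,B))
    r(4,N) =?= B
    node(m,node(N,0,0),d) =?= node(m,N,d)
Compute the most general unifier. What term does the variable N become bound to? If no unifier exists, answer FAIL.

Decompose r/2: 0 =?= 0,  Q =?= plus(d,B).
Delete trivial equation 0 =?= 0.
Bind Q := plus(d,B); no other remaining equation mentions Q.
Bind B := r(4,N); no other remaining equation mentions B. Substituting into the earlier binding gives Q := plus(d,r(4,N)).
Decompose node/3: m =?= m,  node(N,0,0) =?= N,  d =?= d.
Delete trivial equation m =?= m.
Occurs check fails: N occurs in node(N,0,0); the equation N =?= node(N,0,0) has no finite solution.

FAIL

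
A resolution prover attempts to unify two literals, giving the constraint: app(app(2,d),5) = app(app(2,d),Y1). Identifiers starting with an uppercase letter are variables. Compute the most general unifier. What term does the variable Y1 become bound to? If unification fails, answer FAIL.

Decompose app/2: app(2,d) = app(2,d),  5 = Y1.
Delete trivial equation app(2,d) = app(2,d).
Bind Y1 := 5.
MGU = { Y1 -> 5 }, so Y1 -> 5.

5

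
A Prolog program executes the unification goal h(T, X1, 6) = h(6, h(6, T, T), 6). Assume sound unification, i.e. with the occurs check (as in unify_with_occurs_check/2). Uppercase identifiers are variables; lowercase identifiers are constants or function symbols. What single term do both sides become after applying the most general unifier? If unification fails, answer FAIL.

h(6, h(6, 6, 6), 6)

Decompose h/3: T = 6,  X1 = h(6, T, T),  6 = 6.
Bind T := 6; substituting into the one remaining equation that mentions T gives: X1 = h(6, 6, 6).
Bind X1 := h(6, 6, 6); no other remaining equation mentions X1.
Delete trivial equation 6 = 6.
Applying the MGU to either side gives h(6, h(6, 6, 6), 6).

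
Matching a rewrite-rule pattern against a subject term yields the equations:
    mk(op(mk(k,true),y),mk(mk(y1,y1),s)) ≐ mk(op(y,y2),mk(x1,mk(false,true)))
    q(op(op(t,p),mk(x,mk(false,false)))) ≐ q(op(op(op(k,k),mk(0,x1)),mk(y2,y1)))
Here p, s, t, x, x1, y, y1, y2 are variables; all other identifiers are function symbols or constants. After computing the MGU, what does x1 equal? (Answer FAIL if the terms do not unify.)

mk(mk(false,false),mk(false,false))

Decompose mk/2: op(mk(k,true),y) ≐ op(y,y2),  mk(mk(y1,y1),s) ≐ mk(x1,mk(false,true)).
Decompose op/2: mk(k,true) ≐ y,  y ≐ y2.
Bind y := mk(k,true); substituting into the one remaining equation that mentions y gives: mk(k,true) ≐ y2.
Bind y2 := mk(k,true); substituting into the one remaining equation that mentions y2 gives: q(op(op(t,p),mk(x,mk(false,false)))) ≐ q(op(op(op(k,k),mk(0,x1)),mk(mk(k,true),y1))).
Decompose mk/2: mk(y1,y1) ≐ x1,  s ≐ mk(false,true).
Bind x1 := mk(y1,y1); substituting into the one remaining equation that mentions x1 gives: q(op(op(t,p),mk(x,mk(false,false)))) ≐ q(op(op(op(k,k),mk(0,mk(y1,y1))),mk(mk(k,true),y1))).
Bind s := mk(false,true); no other remaining equation mentions s.
Decompose q/1: op(op(t,p),mk(x,mk(false,false))) ≐ op(op(op(k,k),mk(0,mk(y1,y1))),mk(mk(k,true),y1)).
Decompose op/2: op(t,p) ≐ op(op(k,k),mk(0,mk(y1,y1))),  mk(x,mk(false,false)) ≐ mk(mk(k,true),y1).
Decompose op/2: t ≐ op(k,k),  p ≐ mk(0,mk(y1,y1)).
Bind t := op(k,k); no other remaining equation mentions t.
Bind p := mk(0,mk(y1,y1)); no other remaining equation mentions p.
Decompose mk/2: x ≐ mk(k,true),  mk(false,false) ≐ y1.
Bind x := mk(k,true); no other remaining equation mentions x.
Bind y1 := mk(false,false). Substituting into the earlier bindings gives x1 := mk(mk(false,false),mk(false,false)), p := mk(0,mk(mk(false,false),mk(false,false))).
MGU = { y := mk(k,true), y2 := mk(k,true), x1 := mk(mk(false,false),mk(false,false)), s := mk(false,true), t := op(k,k), p := mk(0,mk(mk(false,false),mk(false,false))), x := mk(k,true), y1 := mk(false,false) }, so x1 := mk(mk(false,false),mk(false,false)).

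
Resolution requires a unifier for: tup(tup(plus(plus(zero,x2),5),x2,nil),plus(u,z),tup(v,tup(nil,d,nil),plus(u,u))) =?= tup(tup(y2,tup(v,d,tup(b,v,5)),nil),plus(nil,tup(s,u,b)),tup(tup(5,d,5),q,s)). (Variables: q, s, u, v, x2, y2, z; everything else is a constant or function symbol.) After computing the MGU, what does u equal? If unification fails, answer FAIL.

nil

Decompose tup/3: tup(plus(plus(zero,x2),5),x2,nil) =?= tup(y2,tup(v,d,tup(b,v,5)),nil),  plus(u,z) =?= plus(nil,tup(s,u,b)),  tup(v,tup(nil,d,nil),plus(u,u)) =?= tup(tup(5,d,5),q,s).
Decompose tup/3: plus(plus(zero,x2),5) =?= y2,  x2 =?= tup(v,d,tup(b,v,5)),  nil =?= nil.
Bind y2 := plus(plus(zero,x2),5); no other remaining equation mentions y2.
Bind x2 := tup(v,d,tup(b,v,5)); no other remaining equation mentions x2. Substituting into the earlier binding gives y2 := plus(plus(zero,tup(v,d,tup(b,v,5))),5).
Delete trivial equation nil =?= nil.
Decompose plus/2: u =?= nil,  z =?= tup(s,u,b).
Bind u := nil; substituting into the remaining equations gives: z =?= tup(s,nil,b),  tup(v,tup(nil,d,nil),plus(nil,nil)) =?= tup(tup(5,d,5),q,s).
Bind z := tup(s,nil,b); no other remaining equation mentions z.
Decompose tup/3: v =?= tup(5,d,5),  tup(nil,d,nil) =?= q,  plus(nil,nil) =?= s.
Bind v := tup(5,d,5); no other remaining equation mentions v. Substituting into the earlier bindings gives y2 := plus(plus(zero,tup(tup(5,d,5),d,tup(b,tup(5,d,5),5))),5), x2 := tup(tup(5,d,5),d,tup(b,tup(5,d,5),5)).
Bind q := tup(nil,d,nil); no other remaining equation mentions q.
Bind s := plus(nil,nil). Substituting into the earlier binding gives z := tup(plus(nil,nil),nil,b).
MGU = { y2 := plus(plus(zero,tup(tup(5,d,5),d,tup(b,tup(5,d,5),5))),5), x2 := tup(tup(5,d,5),d,tup(b,tup(5,d,5),5)), u := nil, z := tup(plus(nil,nil),nil,b), v := tup(5,d,5), q := tup(nil,d,nil), s := plus(nil,nil) }, so u := nil.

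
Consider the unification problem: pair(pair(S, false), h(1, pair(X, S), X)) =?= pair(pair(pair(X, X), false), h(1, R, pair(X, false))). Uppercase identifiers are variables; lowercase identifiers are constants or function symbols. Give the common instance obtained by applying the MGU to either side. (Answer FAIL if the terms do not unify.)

FAIL

Decompose pair/2: pair(S, false) =?= pair(pair(X, X), false),  h(1, pair(X, S), X) =?= h(1, R, pair(X, false)).
Decompose pair/2: S =?= pair(X, X),  false =?= false.
Bind S := pair(X, X); substituting into the one remaining equation that mentions S gives: h(1, pair(X, pair(X, X)), X) =?= h(1, R, pair(X, false)).
Delete trivial equation false =?= false.
Decompose h/3: 1 =?= 1,  pair(X, pair(X, X)) =?= R,  X =?= pair(X, false).
Delete trivial equation 1 =?= 1.
Bind R := pair(X, pair(X, X)); no other remaining equation mentions R.
Occurs check fails: X occurs in pair(X, false); the equation X =?= pair(X, false) has no finite solution.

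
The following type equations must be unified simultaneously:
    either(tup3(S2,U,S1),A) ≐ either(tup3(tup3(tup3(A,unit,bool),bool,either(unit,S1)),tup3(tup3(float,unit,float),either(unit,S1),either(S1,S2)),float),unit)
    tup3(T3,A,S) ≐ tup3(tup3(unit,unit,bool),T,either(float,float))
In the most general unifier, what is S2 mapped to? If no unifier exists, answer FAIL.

tup3(tup3(unit,unit,bool),bool,either(unit,float))

Decompose either/2: tup3(S2,U,S1) ≐ tup3(tup3(tup3(A,unit,bool),bool,either(unit,S1)),tup3(tup3(float,unit,float),either(unit,S1),either(S1,S2)),float),  A ≐ unit.
Decompose tup3/3: S2 ≐ tup3(tup3(A,unit,bool),bool,either(unit,S1)),  U ≐ tup3(tup3(float,unit,float),either(unit,S1),either(S1,S2)),  S1 ≐ float.
Bind S2 := tup3(tup3(A,unit,bool),bool,either(unit,S1)); substituting into the one remaining equation that mentions S2 gives: U ≐ tup3(tup3(float,unit,float),either(unit,S1),either(S1,tup3(tup3(A,unit,bool),bool,either(unit,S1)))).
Bind U := tup3(tup3(float,unit,float),either(unit,S1),either(S1,tup3(tup3(A,unit,bool),bool,either(unit,S1)))); no other remaining equation mentions U.
Bind S1 := float; no other remaining equation mentions S1. Substituting into the earlier bindings gives S2 := tup3(tup3(A,unit,bool),bool,either(unit,float)), U := tup3(tup3(float,unit,float),either(unit,float),either(float,tup3(tup3(A,unit,bool),bool,either(unit,float)))).
Bind A := unit; substituting into the remaining equation gives: tup3(T3,unit,S) ≐ tup3(tup3(unit,unit,bool),T,either(float,float)). Substituting into the earlier bindings gives S2 := tup3(tup3(unit,unit,bool),bool,either(unit,float)), U := tup3(tup3(float,unit,float),either(unit,float),either(float,tup3(tup3(unit,unit,bool),bool,either(unit,float)))).
Decompose tup3/3: T3 ≐ tup3(unit,unit,bool),  unit ≐ T,  S ≐ either(float,float).
Bind T3 := tup3(unit,unit,bool); no other remaining equation mentions T3.
Bind T := unit; no other remaining equation mentions T.
Bind S := either(float,float).
MGU = { S2 := tup3(tup3(unit,unit,bool),bool,either(unit,float)), U := tup3(tup3(float,unit,float),either(unit,float),either(float,tup3(tup3(unit,unit,bool),bool,either(unit,float)))), S1 := float, A := unit, T3 := tup3(unit,unit,bool), T := unit, S := either(float,float) }, so S2 := tup3(tup3(unit,unit,bool),bool,either(unit,float)).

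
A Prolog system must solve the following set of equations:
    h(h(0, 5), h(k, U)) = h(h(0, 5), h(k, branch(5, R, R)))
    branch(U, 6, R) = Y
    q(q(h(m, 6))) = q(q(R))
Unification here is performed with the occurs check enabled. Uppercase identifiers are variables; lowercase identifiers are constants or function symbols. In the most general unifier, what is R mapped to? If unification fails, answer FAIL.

Decompose h/2: h(0, 5) = h(0, 5),  h(k, U) = h(k, branch(5, R, R)).
Delete trivial equation h(0, 5) = h(0, 5).
Decompose h/2: k = k,  U = branch(5, R, R).
Delete trivial equation k = k.
Bind U := branch(5, R, R); substituting into the one remaining equation that mentions U gives: branch(branch(5, R, R), 6, R) = Y.
Bind Y := branch(branch(5, R, R), 6, R); no other remaining equation mentions Y.
Decompose q/1: q(h(m, 6)) = q(R).
Decompose q/1: h(m, 6) = R.
Bind R := h(m, 6). Substituting into the earlier bindings gives U := branch(5, h(m, 6), h(m, 6)), Y := branch(branch(5, h(m, 6), h(m, 6)), 6, h(m, 6)).
MGU = { U -> branch(5, h(m, 6), h(m, 6)), Y -> branch(branch(5, h(m, 6), h(m, 6)), 6, h(m, 6)), R -> h(m, 6) }, so R -> h(m, 6).

h(m, 6)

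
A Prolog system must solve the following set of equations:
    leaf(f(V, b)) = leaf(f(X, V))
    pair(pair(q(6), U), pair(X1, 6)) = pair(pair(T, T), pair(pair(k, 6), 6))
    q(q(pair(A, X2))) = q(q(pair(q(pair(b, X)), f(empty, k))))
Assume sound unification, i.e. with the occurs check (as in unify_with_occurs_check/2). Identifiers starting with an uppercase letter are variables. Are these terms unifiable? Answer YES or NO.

Decompose leaf/1: f(V, b) = f(X, V).
Decompose f/2: V = X,  b = V.
Bind V := X; substituting into the one remaining equation that mentions V gives: b = X.
Bind X := b; substituting into the one remaining equation that mentions X gives: q(q(pair(A, X2))) = q(q(pair(q(pair(b, b)), f(empty, k)))). Substituting into the earlier binding gives V := b.
Decompose pair/2: pair(q(6), U) = pair(T, T),  pair(X1, 6) = pair(pair(k, 6), 6).
Decompose pair/2: q(6) = T,  U = T.
Bind T := q(6); substituting into the one remaining equation that mentions T gives: U = q(6).
Bind U := q(6); no other remaining equation mentions U.
Decompose pair/2: X1 = pair(k, 6),  6 = 6.
Bind X1 := pair(k, 6); no other remaining equation mentions X1.
Delete trivial equation 6 = 6.
Decompose q/1: q(pair(A, X2)) = q(pair(q(pair(b, b)), f(empty, k))).
Decompose q/1: pair(A, X2) = pair(q(pair(b, b)), f(empty, k)).
Decompose pair/2: A = q(pair(b, b)),  X2 = f(empty, k).
Bind A := q(pair(b, b)); no other remaining equation mentions A.
Bind X2 := f(empty, k).
No equations remain and no clash or occurs-check failure arose, so a unifier exists.

YES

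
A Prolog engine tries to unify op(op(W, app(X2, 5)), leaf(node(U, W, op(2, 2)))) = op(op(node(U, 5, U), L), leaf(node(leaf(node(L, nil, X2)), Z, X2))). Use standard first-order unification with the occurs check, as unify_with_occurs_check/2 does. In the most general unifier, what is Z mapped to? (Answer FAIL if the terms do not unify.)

node(leaf(node(app(op(2, 2), 5), nil, op(2, 2))), 5, leaf(node(app(op(2, 2), 5), nil, op(2, 2))))

Decompose op/2: op(W, app(X2, 5)) = op(node(U, 5, U), L),  leaf(node(U, W, op(2, 2))) = leaf(node(leaf(node(L, nil, X2)), Z, X2)).
Decompose op/2: W = node(U, 5, U),  app(X2, 5) = L.
Bind W := node(U, 5, U); substituting into the one remaining equation that mentions W gives: leaf(node(U, node(U, 5, U), op(2, 2))) = leaf(node(leaf(node(L, nil, X2)), Z, X2)).
Bind L := app(X2, 5); substituting into the remaining equation gives: leaf(node(U, node(U, 5, U), op(2, 2))) = leaf(node(leaf(node(app(X2, 5), nil, X2)), Z, X2)).
Decompose leaf/1: node(U, node(U, 5, U), op(2, 2)) = node(leaf(node(app(X2, 5), nil, X2)), Z, X2).
Decompose node/3: U = leaf(node(app(X2, 5), nil, X2)),  node(U, 5, U) = Z,  op(2, 2) = X2.
Bind U := leaf(node(app(X2, 5), nil, X2)); substituting into the one remaining equation that mentions U gives: node(leaf(node(app(X2, 5), nil, X2)), 5, leaf(node(app(X2, 5), nil, X2))) = Z. Substituting into the earlier binding gives W := node(leaf(node(app(X2, 5), nil, X2)), 5, leaf(node(app(X2, 5), nil, X2))).
Bind Z := node(leaf(node(app(X2, 5), nil, X2)), 5, leaf(node(app(X2, 5), nil, X2))); no other remaining equation mentions Z.
Bind X2 := op(2, 2). Substituting into the earlier bindings gives W := node(leaf(node(app(op(2, 2), 5), nil, op(2, 2))), 5, leaf(node(app(op(2, 2), 5), nil, op(2, 2)))), L := app(op(2, 2), 5), U := leaf(node(app(op(2, 2), 5), nil, op(2, 2))), Z := node(leaf(node(app(op(2, 2), 5), nil, op(2, 2))), 5, leaf(node(app(op(2, 2), 5), nil, op(2, 2)))).
MGU = { W ↦ node(leaf(node(app(op(2, 2), 5), nil, op(2, 2))), 5, leaf(node(app(op(2, 2), 5), nil, op(2, 2)))), L ↦ app(op(2, 2), 5), U ↦ leaf(node(app(op(2, 2), 5), nil, op(2, 2))), Z ↦ node(leaf(node(app(op(2, 2), 5), nil, op(2, 2))), 5, leaf(node(app(op(2, 2), 5), nil, op(2, 2)))), X2 ↦ op(2, 2) }, so Z ↦ node(leaf(node(app(op(2, 2), 5), nil, op(2, 2))), 5, leaf(node(app(op(2, 2), 5), nil, op(2, 2)))).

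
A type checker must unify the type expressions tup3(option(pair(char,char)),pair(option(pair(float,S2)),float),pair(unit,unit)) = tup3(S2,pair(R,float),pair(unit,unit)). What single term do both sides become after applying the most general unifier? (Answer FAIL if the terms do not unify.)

Decompose tup3/3: option(pair(char,char)) = S2,  pair(option(pair(float,S2)),float) = pair(R,float),  pair(unit,unit) = pair(unit,unit).
Bind S2 := option(pair(char,char)); substituting into the one remaining equation that mentions S2 gives: pair(option(pair(float,option(pair(char,char)))),float) = pair(R,float).
Decompose pair/2: option(pair(float,option(pair(char,char)))) = R,  float = float.
Bind R := option(pair(float,option(pair(char,char)))); no other remaining equation mentions R.
Delete trivial equation float = float.
Delete trivial equation pair(unit,unit) = pair(unit,unit).
Applying the MGU to either side gives tup3(option(pair(char,char)),pair(option(pair(float,option(pair(char,char)))),float),pair(unit,unit)).

tup3(option(pair(char,char)),pair(option(pair(float,option(pair(char,char)))),float),pair(unit,unit))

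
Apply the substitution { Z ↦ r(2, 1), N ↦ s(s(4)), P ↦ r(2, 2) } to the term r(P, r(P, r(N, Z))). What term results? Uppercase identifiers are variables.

r(r(2, 2), r(r(2, 2), r(s(s(4)), r(2, 1))))

Replace each occurrence of Z with r(2, 1).
Replace each occurrence of N with s(s(4)).
Replace each occurrence of P with r(2, 2).
Result: r(r(2, 2), r(r(2, 2), r(s(s(4)), r(2, 1)))).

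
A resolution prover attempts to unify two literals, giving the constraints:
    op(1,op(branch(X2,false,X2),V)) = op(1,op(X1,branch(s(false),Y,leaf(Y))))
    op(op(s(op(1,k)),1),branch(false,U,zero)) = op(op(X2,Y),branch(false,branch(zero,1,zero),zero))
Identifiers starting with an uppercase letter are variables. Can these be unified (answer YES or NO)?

Decompose op/2: 1 = 1,  op(branch(X2,false,X2),V) = op(X1,branch(s(false),Y,leaf(Y))).
Delete trivial equation 1 = 1.
Decompose op/2: branch(X2,false,X2) = X1,  V = branch(s(false),Y,leaf(Y)).
Bind X1 := branch(X2,false,X2); no other remaining equation mentions X1.
Bind V := branch(s(false),Y,leaf(Y)); no other remaining equation mentions V.
Decompose op/2: op(s(op(1,k)),1) = op(X2,Y),  branch(false,U,zero) = branch(false,branch(zero,1,zero),zero).
Decompose op/2: s(op(1,k)) = X2,  1 = Y.
Bind X2 := s(op(1,k)); no other remaining equation mentions X2. Substituting into the earlier binding gives X1 := branch(s(op(1,k)),false,s(op(1,k))).
Bind Y := 1; no other remaining equation mentions Y. Substituting into the earlier binding gives V := branch(s(false),1,leaf(1)).
Decompose branch/3: false = false,  U = branch(zero,1,zero),  zero = zero.
Delete trivial equation false = false.
Bind U := branch(zero,1,zero); no other remaining equation mentions U.
Delete trivial equation zero = zero.
No equations remain and no clash or occurs-check failure arose, so a unifier exists.

YES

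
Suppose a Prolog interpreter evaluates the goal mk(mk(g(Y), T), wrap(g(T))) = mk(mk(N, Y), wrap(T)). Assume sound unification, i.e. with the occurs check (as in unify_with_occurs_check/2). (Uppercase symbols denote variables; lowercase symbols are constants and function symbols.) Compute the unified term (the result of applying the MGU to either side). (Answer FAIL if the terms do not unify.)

Decompose mk/2: mk(g(Y), T) = mk(N, Y),  wrap(g(T)) = wrap(T).
Decompose mk/2: g(Y) = N,  T = Y.
Bind N := g(Y); no other remaining equation mentions N.
Bind T := Y; substituting into the remaining equation gives: wrap(g(Y)) = wrap(Y).
Decompose wrap/1: g(Y) = Y.
Occurs check fails: Y occurs in g(Y); the equation Y = g(Y) has no finite solution.

FAIL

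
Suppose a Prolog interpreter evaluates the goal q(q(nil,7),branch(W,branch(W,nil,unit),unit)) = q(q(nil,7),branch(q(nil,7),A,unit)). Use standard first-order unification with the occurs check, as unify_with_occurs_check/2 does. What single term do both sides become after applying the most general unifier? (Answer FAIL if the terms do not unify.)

Decompose q/2: q(nil,7) = q(nil,7),  branch(W,branch(W,nil,unit),unit) = branch(q(nil,7),A,unit).
Delete trivial equation q(nil,7) = q(nil,7).
Decompose branch/3: W = q(nil,7),  branch(W,nil,unit) = A,  unit = unit.
Bind W := q(nil,7); substituting into the one remaining equation that mentions W gives: branch(q(nil,7),nil,unit) = A.
Bind A := branch(q(nil,7),nil,unit); no other remaining equation mentions A.
Delete trivial equation unit = unit.
Applying the MGU to either side gives q(q(nil,7),branch(q(nil,7),branch(q(nil,7),nil,unit),unit)).

q(q(nil,7),branch(q(nil,7),branch(q(nil,7),nil,unit),unit))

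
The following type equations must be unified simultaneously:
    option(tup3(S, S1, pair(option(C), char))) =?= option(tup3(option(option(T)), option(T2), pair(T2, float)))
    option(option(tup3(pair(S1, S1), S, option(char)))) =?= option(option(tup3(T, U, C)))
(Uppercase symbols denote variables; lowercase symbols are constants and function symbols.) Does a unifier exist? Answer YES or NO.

NO

Decompose option/1: tup3(S, S1, pair(option(C), char)) =?= tup3(option(option(T)), option(T2), pair(T2, float)).
Decompose tup3/3: S =?= option(option(T)),  S1 =?= option(T2),  pair(option(C), char) =?= pair(T2, float).
Bind S := option(option(T)); substituting into the one remaining equation that mentions S gives: option(option(tup3(pair(S1, S1), option(option(T)), option(char)))) =?= option(option(tup3(T, U, C))).
Bind S1 := option(T2); substituting into the one remaining equation that mentions S1 gives: option(option(tup3(pair(option(T2), option(T2)), option(option(T)), option(char)))) =?= option(option(tup3(T, U, C))).
Decompose pair/2: option(C) =?= T2,  char =?= float.
Bind T2 := option(C); substituting into the one remaining equation that mentions T2 gives: option(option(tup3(pair(option(option(C)), option(option(C))), option(option(T)), option(char)))) =?= option(option(tup3(T, U, C))). Substituting into the earlier binding gives S1 := option(option(C)).
Clash: constants char and float differ; no unifier exists.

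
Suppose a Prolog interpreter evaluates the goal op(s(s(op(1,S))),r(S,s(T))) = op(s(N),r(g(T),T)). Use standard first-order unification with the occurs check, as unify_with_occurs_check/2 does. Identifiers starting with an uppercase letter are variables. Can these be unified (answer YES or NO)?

NO

Decompose op/2: s(s(op(1,S))) = s(N),  r(S,s(T)) = r(g(T),T).
Decompose s/1: s(op(1,S)) = N.
Bind N := s(op(1,S)); no other remaining equation mentions N.
Decompose r/2: S = g(T),  s(T) = T.
Bind S := g(T); no other remaining equation mentions S. Substituting into the earlier binding gives N := s(op(1,g(T))).
Occurs check fails: T occurs in s(T); the equation T = s(T) has no finite solution.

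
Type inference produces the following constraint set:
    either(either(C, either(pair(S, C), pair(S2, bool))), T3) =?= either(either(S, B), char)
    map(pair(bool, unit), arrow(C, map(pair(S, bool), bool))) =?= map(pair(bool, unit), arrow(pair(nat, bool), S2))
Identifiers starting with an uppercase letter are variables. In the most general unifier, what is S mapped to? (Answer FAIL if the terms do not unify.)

Decompose either/2: either(C, either(pair(S, C), pair(S2, bool))) =?= either(S, B),  T3 =?= char.
Decompose either/2: C =?= S,  either(pair(S, C), pair(S2, bool)) =?= B.
Bind C := S; substituting into the 2 remaining equations that mention C gives: either(pair(S, S), pair(S2, bool)) =?= B,  map(pair(bool, unit), arrow(S, map(pair(S, bool), bool))) =?= map(pair(bool, unit), arrow(pair(nat, bool), S2)).
Bind B := either(pair(S, S), pair(S2, bool)); no other remaining equation mentions B.
Bind T3 := char; no other remaining equation mentions T3.
Decompose map/2: pair(bool, unit) =?= pair(bool, unit),  arrow(S, map(pair(S, bool), bool)) =?= arrow(pair(nat, bool), S2).
Delete trivial equation pair(bool, unit) =?= pair(bool, unit).
Decompose arrow/2: S =?= pair(nat, bool),  map(pair(S, bool), bool) =?= S2.
Bind S := pair(nat, bool); substituting into the remaining equation gives: map(pair(pair(nat, bool), bool), bool) =?= S2. Substituting into the earlier bindings gives C := pair(nat, bool), B := either(pair(pair(nat, bool), pair(nat, bool)), pair(S2, bool)).
Bind S2 := map(pair(pair(nat, bool), bool), bool). Substituting into the earlier binding gives B := either(pair(pair(nat, bool), pair(nat, bool)), pair(map(pair(pair(nat, bool), bool), bool), bool)).
MGU = { C ↦ pair(nat, bool), B ↦ either(pair(pair(nat, bool), pair(nat, bool)), pair(map(pair(pair(nat, bool), bool), bool), bool)), T3 ↦ char, S ↦ pair(nat, bool), S2 ↦ map(pair(pair(nat, bool), bool), bool) }, so S ↦ pair(nat, bool).

pair(nat, bool)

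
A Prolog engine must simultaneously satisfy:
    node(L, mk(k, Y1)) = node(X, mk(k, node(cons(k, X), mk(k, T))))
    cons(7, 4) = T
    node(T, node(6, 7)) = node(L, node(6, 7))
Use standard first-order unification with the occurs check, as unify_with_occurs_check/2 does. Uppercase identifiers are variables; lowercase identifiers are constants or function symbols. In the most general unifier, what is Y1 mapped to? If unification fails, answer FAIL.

node(cons(k, cons(7, 4)), mk(k, cons(7, 4)))

Decompose node/2: L = X,  mk(k, Y1) = mk(k, node(cons(k, X), mk(k, T))).
Bind L := X; substituting into the one remaining equation that mentions L gives: node(T, node(6, 7)) = node(X, node(6, 7)).
Decompose mk/2: k = k,  Y1 = node(cons(k, X), mk(k, T)).
Delete trivial equation k = k.
Bind Y1 := node(cons(k, X), mk(k, T)); no other remaining equation mentions Y1.
Bind T := cons(7, 4); substituting into the remaining equation gives: node(cons(7, 4), node(6, 7)) = node(X, node(6, 7)). Substituting into the earlier binding gives Y1 := node(cons(k, X), mk(k, cons(7, 4))).
Decompose node/2: cons(7, 4) = X,  node(6, 7) = node(6, 7).
Bind X := cons(7, 4); no other remaining equation mentions X. Substituting into the earlier bindings gives L := cons(7, 4), Y1 := node(cons(k, cons(7, 4)), mk(k, cons(7, 4))).
Delete trivial equation node(6, 7) = node(6, 7).
MGU = { L ↦ cons(7, 4), Y1 ↦ node(cons(k, cons(7, 4)), mk(k, cons(7, 4))), T ↦ cons(7, 4), X ↦ cons(7, 4) }, so Y1 ↦ node(cons(k, cons(7, 4)), mk(k, cons(7, 4))).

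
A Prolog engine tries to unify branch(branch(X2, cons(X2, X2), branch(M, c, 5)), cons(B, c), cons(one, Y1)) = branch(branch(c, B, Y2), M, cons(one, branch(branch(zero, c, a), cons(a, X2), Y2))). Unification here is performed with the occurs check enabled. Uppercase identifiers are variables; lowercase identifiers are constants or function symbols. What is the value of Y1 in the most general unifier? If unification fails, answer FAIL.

branch(branch(zero, c, a), cons(a, c), branch(cons(cons(c, c), c), c, 5))

Decompose branch/3: branch(X2, cons(X2, X2), branch(M, c, 5)) = branch(c, B, Y2),  cons(B, c) = M,  cons(one, Y1) = cons(one, branch(branch(zero, c, a), cons(a, X2), Y2)).
Decompose branch/3: X2 = c,  cons(X2, X2) = B,  branch(M, c, 5) = Y2.
Bind X2 := c; substituting into the 2 remaining equations that mention X2 gives: cons(c, c) = B,  cons(one, Y1) = cons(one, branch(branch(zero, c, a), cons(a, c), Y2)).
Bind B := cons(c, c); substituting into the one remaining equation that mentions B gives: cons(cons(c, c), c) = M.
Bind Y2 := branch(M, c, 5); substituting into the one remaining equation that mentions Y2 gives: cons(one, Y1) = cons(one, branch(branch(zero, c, a), cons(a, c), branch(M, c, 5))).
Bind M := cons(cons(c, c), c); substituting into the remaining equation gives: cons(one, Y1) = cons(one, branch(branch(zero, c, a), cons(a, c), branch(cons(cons(c, c), c), c, 5))). Substituting into the earlier binding gives Y2 := branch(cons(cons(c, c), c), c, 5).
Decompose cons/2: one = one,  Y1 = branch(branch(zero, c, a), cons(a, c), branch(cons(cons(c, c), c), c, 5)).
Delete trivial equation one = one.
Bind Y1 := branch(branch(zero, c, a), cons(a, c), branch(cons(cons(c, c), c), c, 5)).
MGU = { X2 ↦ c, B ↦ cons(c, c), Y2 ↦ branch(cons(cons(c, c), c), c, 5), M ↦ cons(cons(c, c), c), Y1 ↦ branch(branch(zero, c, a), cons(a, c), branch(cons(cons(c, c), c), c, 5)) }, so Y1 ↦ branch(branch(zero, c, a), cons(a, c), branch(cons(cons(c, c), c), c, 5)).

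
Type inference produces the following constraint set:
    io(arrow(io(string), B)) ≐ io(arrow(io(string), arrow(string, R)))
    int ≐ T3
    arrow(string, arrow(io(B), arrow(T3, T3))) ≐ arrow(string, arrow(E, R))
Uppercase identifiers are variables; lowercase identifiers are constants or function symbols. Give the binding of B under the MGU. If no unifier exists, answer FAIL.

Decompose io/1: arrow(io(string), B) ≐ arrow(io(string), arrow(string, R)).
Decompose arrow/2: io(string) ≐ io(string),  B ≐ arrow(string, R).
Delete trivial equation io(string) ≐ io(string).
Bind B := arrow(string, R); substituting into the one remaining equation that mentions B gives: arrow(string, arrow(io(arrow(string, R)), arrow(T3, T3))) ≐ arrow(string, arrow(E, R)).
Bind T3 := int; substituting into the remaining equation gives: arrow(string, arrow(io(arrow(string, R)), arrow(int, int))) ≐ arrow(string, arrow(E, R)).
Decompose arrow/2: string ≐ string,  arrow(io(arrow(string, R)), arrow(int, int)) ≐ arrow(E, R).
Delete trivial equation string ≐ string.
Decompose arrow/2: io(arrow(string, R)) ≐ E,  arrow(int, int) ≐ R.
Bind E := io(arrow(string, R)); no other remaining equation mentions E.
Bind R := arrow(int, int). Substituting into the earlier bindings gives B := arrow(string, arrow(int, int)), E := io(arrow(string, arrow(int, int))).
MGU = { B := arrow(string, arrow(int, int)), T3 := int, E := io(arrow(string, arrow(int, int))), R := arrow(int, int) }, so B := arrow(string, arrow(int, int)).

arrow(string, arrow(int, int))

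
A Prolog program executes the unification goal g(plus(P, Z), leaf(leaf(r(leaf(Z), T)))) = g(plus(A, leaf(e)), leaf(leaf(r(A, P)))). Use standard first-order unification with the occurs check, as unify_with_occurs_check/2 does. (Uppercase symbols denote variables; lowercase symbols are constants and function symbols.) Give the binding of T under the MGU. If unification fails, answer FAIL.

Decompose g/2: plus(P, Z) = plus(A, leaf(e)),  leaf(leaf(r(leaf(Z), T))) = leaf(leaf(r(A, P))).
Decompose plus/2: P = A,  Z = leaf(e).
Bind P := A; substituting into the one remaining equation that mentions P gives: leaf(leaf(r(leaf(Z), T))) = leaf(leaf(r(A, A))).
Bind Z := leaf(e); substituting into the remaining equation gives: leaf(leaf(r(leaf(leaf(e)), T))) = leaf(leaf(r(A, A))).
Decompose leaf/1: leaf(r(leaf(leaf(e)), T)) = leaf(r(A, A)).
Decompose leaf/1: r(leaf(leaf(e)), T) = r(A, A).
Decompose r/2: leaf(leaf(e)) = A,  T = A.
Bind A := leaf(leaf(e)); substituting into the remaining equation gives: T = leaf(leaf(e)). Substituting into the earlier binding gives P := leaf(leaf(e)).
Bind T := leaf(leaf(e)).
MGU = { P ↦ leaf(leaf(e)), Z ↦ leaf(e), A ↦ leaf(leaf(e)), T ↦ leaf(leaf(e)) }, so T ↦ leaf(leaf(e)).

leaf(leaf(e))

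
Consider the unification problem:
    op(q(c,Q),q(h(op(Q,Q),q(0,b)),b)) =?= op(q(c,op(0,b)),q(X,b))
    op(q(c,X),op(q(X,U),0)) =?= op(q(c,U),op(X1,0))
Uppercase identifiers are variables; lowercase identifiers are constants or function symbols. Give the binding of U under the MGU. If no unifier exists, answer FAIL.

Decompose op/2: q(c,Q) =?= q(c,op(0,b)),  q(h(op(Q,Q),q(0,b)),b) =?= q(X,b).
Decompose q/2: c =?= c,  Q =?= op(0,b).
Delete trivial equation c =?= c.
Bind Q := op(0,b); substituting into the one remaining equation that mentions Q gives: q(h(op(op(0,b),op(0,b)),q(0,b)),b) =?= q(X,b).
Decompose q/2: h(op(op(0,b),op(0,b)),q(0,b)) =?= X,  b =?= b.
Bind X := h(op(op(0,b),op(0,b)),q(0,b)); substituting into the one remaining equation that mentions X gives: op(q(c,h(op(op(0,b),op(0,b)),q(0,b))),op(q(h(op(op(0,b),op(0,b)),q(0,b)),U),0)) =?= op(q(c,U),op(X1,0)).
Delete trivial equation b =?= b.
Decompose op/2: q(c,h(op(op(0,b),op(0,b)),q(0,b))) =?= q(c,U),  op(q(h(op(op(0,b),op(0,b)),q(0,b)),U),0) =?= op(X1,0).
Decompose q/2: c =?= c,  h(op(op(0,b),op(0,b)),q(0,b)) =?= U.
Delete trivial equation c =?= c.
Bind U := h(op(op(0,b),op(0,b)),q(0,b)); substituting into the remaining equation gives: op(q(h(op(op(0,b),op(0,b)),q(0,b)),h(op(op(0,b),op(0,b)),q(0,b))),0) =?= op(X1,0).
Decompose op/2: q(h(op(op(0,b),op(0,b)),q(0,b)),h(op(op(0,b),op(0,b)),q(0,b))) =?= X1,  0 =?= 0.
Bind X1 := q(h(op(op(0,b),op(0,b)),q(0,b)),h(op(op(0,b),op(0,b)),q(0,b))); no other remaining equation mentions X1.
Delete trivial equation 0 =?= 0.
MGU = { Q ↦ op(0,b), X ↦ h(op(op(0,b),op(0,b)),q(0,b)), U ↦ h(op(op(0,b),op(0,b)),q(0,b)), X1 ↦ q(h(op(op(0,b),op(0,b)),q(0,b)),h(op(op(0,b),op(0,b)),q(0,b))) }, so U ↦ h(op(op(0,b),op(0,b)),q(0,b)).

h(op(op(0,b),op(0,b)),q(0,b))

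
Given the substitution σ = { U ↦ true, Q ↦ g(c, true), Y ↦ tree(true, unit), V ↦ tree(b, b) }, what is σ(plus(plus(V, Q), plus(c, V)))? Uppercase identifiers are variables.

Replace each occurrence of Q with g(c, true).
Replace each occurrence of V with tree(b, b).
Result: plus(plus(tree(b, b), g(c, true)), plus(c, tree(b, b))).

plus(plus(tree(b, b), g(c, true)), plus(c, tree(b, b)))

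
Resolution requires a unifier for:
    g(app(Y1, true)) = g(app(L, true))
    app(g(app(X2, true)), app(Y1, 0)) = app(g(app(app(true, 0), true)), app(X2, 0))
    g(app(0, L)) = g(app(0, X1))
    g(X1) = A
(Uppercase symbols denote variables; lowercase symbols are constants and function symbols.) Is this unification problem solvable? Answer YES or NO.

YES

Decompose g/1: app(Y1, true) = app(L, true).
Decompose app/2: Y1 = L,  true = true.
Bind Y1 := L; substituting into the one remaining equation that mentions Y1 gives: app(g(app(X2, true)), app(L, 0)) = app(g(app(app(true, 0), true)), app(X2, 0)).
Delete trivial equation true = true.
Decompose app/2: g(app(X2, true)) = g(app(app(true, 0), true)),  app(L, 0) = app(X2, 0).
Decompose g/1: app(X2, true) = app(app(true, 0), true).
Decompose app/2: X2 = app(true, 0),  true = true.
Bind X2 := app(true, 0); substituting into the one remaining equation that mentions X2 gives: app(L, 0) = app(app(true, 0), 0).
Delete trivial equation true = true.
Decompose app/2: L = app(true, 0),  0 = 0.
Bind L := app(true, 0); substituting into the one remaining equation that mentions L gives: g(app(0, app(true, 0))) = g(app(0, X1)). Substituting into the earlier binding gives Y1 := app(true, 0).
Delete trivial equation 0 = 0.
Decompose g/1: app(0, app(true, 0)) = app(0, X1).
Decompose app/2: 0 = 0,  app(true, 0) = X1.
Delete trivial equation 0 = 0.
Bind X1 := app(true, 0); substituting into the remaining equation gives: g(app(true, 0)) = A.
Bind A := g(app(true, 0)).
No equations remain and no clash or occurs-check failure arose, so a unifier exists.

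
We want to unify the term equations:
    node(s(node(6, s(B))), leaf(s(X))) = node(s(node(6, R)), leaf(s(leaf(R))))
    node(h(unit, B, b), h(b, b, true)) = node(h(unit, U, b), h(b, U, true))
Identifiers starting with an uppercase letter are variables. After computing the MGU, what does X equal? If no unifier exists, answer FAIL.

leaf(s(b))

Decompose node/2: s(node(6, s(B))) = s(node(6, R)),  leaf(s(X)) = leaf(s(leaf(R))).
Decompose s/1: node(6, s(B)) = node(6, R).
Decompose node/2: 6 = 6,  s(B) = R.
Delete trivial equation 6 = 6.
Bind R := s(B); substituting into the one remaining equation that mentions R gives: leaf(s(X)) = leaf(s(leaf(s(B)))).
Decompose leaf/1: s(X) = s(leaf(s(B))).
Decompose s/1: X = leaf(s(B)).
Bind X := leaf(s(B)); no other remaining equation mentions X.
Decompose node/2: h(unit, B, b) = h(unit, U, b),  h(b, b, true) = h(b, U, true).
Decompose h/3: unit = unit,  B = U,  b = b.
Delete trivial equation unit = unit.
Bind B := U; no other remaining equation mentions B. Substituting into the earlier bindings gives R := s(U), X := leaf(s(U)).
Delete trivial equation b = b.
Decompose h/3: b = b,  b = U,  true = true.
Delete trivial equation b = b.
Bind U := b; no other remaining equation mentions U. Substituting into the earlier bindings gives R := s(b), X := leaf(s(b)), B := b.
Delete trivial equation true = true.
MGU = { R ↦ s(b), X ↦ leaf(s(b)), B ↦ b, U ↦ b }, so X ↦ leaf(s(b)).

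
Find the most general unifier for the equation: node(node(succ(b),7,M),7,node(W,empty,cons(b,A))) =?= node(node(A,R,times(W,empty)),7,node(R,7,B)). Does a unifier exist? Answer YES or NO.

NO

Decompose node/3: node(succ(b),7,M) =?= node(A,R,times(W,empty)),  7 =?= 7,  node(W,empty,cons(b,A)) =?= node(R,7,B).
Decompose node/3: succ(b) =?= A,  7 =?= R,  M =?= times(W,empty).
Bind A := succ(b); substituting into the one remaining equation that mentions A gives: node(W,empty,cons(b,succ(b))) =?= node(R,7,B).
Bind R := 7; substituting into the one remaining equation that mentions R gives: node(W,empty,cons(b,succ(b))) =?= node(7,7,B).
Bind M := times(W,empty); no other remaining equation mentions M.
Delete trivial equation 7 =?= 7.
Decompose node/3: W =?= 7,  empty =?= 7,  cons(b,succ(b)) =?= B.
Bind W := 7; no other remaining equation mentions W. Substituting into the earlier binding gives M := times(7,empty).
Clash: constants empty and 7 differ; no unifier exists.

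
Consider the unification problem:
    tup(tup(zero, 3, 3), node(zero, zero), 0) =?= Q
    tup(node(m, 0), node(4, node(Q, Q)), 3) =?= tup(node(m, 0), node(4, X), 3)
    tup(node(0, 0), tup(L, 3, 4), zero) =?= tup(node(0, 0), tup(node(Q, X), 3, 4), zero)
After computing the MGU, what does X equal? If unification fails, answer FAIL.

node(tup(tup(zero, 3, 3), node(zero, zero), 0), tup(tup(zero, 3, 3), node(zero, zero), 0))

Bind Q := tup(tup(zero, 3, 3), node(zero, zero), 0); substituting into the remaining equations gives: tup(node(m, 0), node(4, node(tup(tup(zero, 3, 3), node(zero, zero), 0), tup(tup(zero, 3, 3), node(zero, zero), 0))), 3) =?= tup(node(m, 0), node(4, X), 3),  tup(node(0, 0), tup(L, 3, 4), zero) =?= tup(node(0, 0), tup(node(tup(tup(zero, 3, 3), node(zero, zero), 0), X), 3, 4), zero).
Decompose tup/3: node(m, 0) =?= node(m, 0),  node(4, node(tup(tup(zero, 3, 3), node(zero, zero), 0), tup(tup(zero, 3, 3), node(zero, zero), 0))) =?= node(4, X),  3 =?= 3.
Delete trivial equation node(m, 0) =?= node(m, 0).
Decompose node/2: 4 =?= 4,  node(tup(tup(zero, 3, 3), node(zero, zero), 0), tup(tup(zero, 3, 3), node(zero, zero), 0)) =?= X.
Delete trivial equation 4 =?= 4.
Bind X := node(tup(tup(zero, 3, 3), node(zero, zero), 0), tup(tup(zero, 3, 3), node(zero, zero), 0)); substituting into the one remaining equation that mentions X gives: tup(node(0, 0), tup(L, 3, 4), zero) =?= tup(node(0, 0), tup(node(tup(tup(zero, 3, 3), node(zero, zero), 0), node(tup(tup(zero, 3, 3), node(zero, zero), 0), tup(tup(zero, 3, 3), node(zero, zero), 0))), 3, 4), zero).
Delete trivial equation 3 =?= 3.
Decompose tup/3: node(0, 0) =?= node(0, 0),  tup(L, 3, 4) =?= tup(node(tup(tup(zero, 3, 3), node(zero, zero), 0), node(tup(tup(zero, 3, 3), node(zero, zero), 0), tup(tup(zero, 3, 3), node(zero, zero), 0))), 3, 4),  zero =?= zero.
Delete trivial equation node(0, 0) =?= node(0, 0).
Decompose tup/3: L =?= node(tup(tup(zero, 3, 3), node(zero, zero), 0), node(tup(tup(zero, 3, 3), node(zero, zero), 0), tup(tup(zero, 3, 3), node(zero, zero), 0))),  3 =?= 3,  4 =?= 4.
Bind L := node(tup(tup(zero, 3, 3), node(zero, zero), 0), node(tup(tup(zero, 3, 3), node(zero, zero), 0), tup(tup(zero, 3, 3), node(zero, zero), 0))); no other remaining equation mentions L.
Delete trivial equation 3 =?= 3.
Delete trivial equation 4 =?= 4.
Delete trivial equation zero =?= zero.
MGU = { Q -> tup(tup(zero, 3, 3), node(zero, zero), 0), X -> node(tup(tup(zero, 3, 3), node(zero, zero), 0), tup(tup(zero, 3, 3), node(zero, zero), 0)), L -> node(tup(tup(zero, 3, 3), node(zero, zero), 0), node(tup(tup(zero, 3, 3), node(zero, zero), 0), tup(tup(zero, 3, 3), node(zero, zero), 0))) }, so X -> node(tup(tup(zero, 3, 3), node(zero, zero), 0), tup(tup(zero, 3, 3), node(zero, zero), 0)).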